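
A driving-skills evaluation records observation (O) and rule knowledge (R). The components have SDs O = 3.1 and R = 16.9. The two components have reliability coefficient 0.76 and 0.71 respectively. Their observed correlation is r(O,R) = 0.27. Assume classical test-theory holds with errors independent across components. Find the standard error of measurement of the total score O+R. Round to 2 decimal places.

9.23

Var(total) = 295.22 + 28.2906 = 323.511.
True-score variance = 210.087 + 28.2906 = 238.377, so reliability = 0.7368.
Error variance = 323.511 − 238.377 = 85.1333; SEM = √85.1333 = 9.23.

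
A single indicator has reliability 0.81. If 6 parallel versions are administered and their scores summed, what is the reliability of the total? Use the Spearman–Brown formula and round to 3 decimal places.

0.962

ρ_k = kρ / (1 + (k−1)ρ) = 6·0.81 / (1 + 5·0.81) = 4.860 / 5.050 = 0.962.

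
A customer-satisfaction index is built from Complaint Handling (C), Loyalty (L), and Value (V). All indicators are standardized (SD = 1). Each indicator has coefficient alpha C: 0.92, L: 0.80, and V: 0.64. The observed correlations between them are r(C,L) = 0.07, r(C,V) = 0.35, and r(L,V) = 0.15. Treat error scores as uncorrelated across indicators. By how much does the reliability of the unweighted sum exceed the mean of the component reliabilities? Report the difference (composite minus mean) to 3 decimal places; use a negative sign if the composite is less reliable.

0.059

Var(sum) = 3 + 1.14 = 4.14; true-score variance = 2.36 + 1.14 = 3.5; composite reliability = 0.8454.
Mean component reliability = 0.7867.
Difference = 0.8454 − 0.7867 = 0.059.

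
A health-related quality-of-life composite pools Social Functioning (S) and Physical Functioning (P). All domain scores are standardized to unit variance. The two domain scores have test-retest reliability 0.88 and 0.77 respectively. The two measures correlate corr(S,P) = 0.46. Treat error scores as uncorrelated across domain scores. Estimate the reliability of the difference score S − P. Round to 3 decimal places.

Var(S−P) = 1 + 1 − 2·0.46 = 2 − 0.92 = 1.08.
With uncorrelated errors the cross-covariances are all true-score covariance, so they carry over unchanged; only the diagonal terms shrink to ρᵢσᵢ².
True-score variance = [0.88 + 0.77] − 0.92 = 1.65 − 0.92 = 0.73.
Reliability = 0.73 / 1.08 = 0.676.

0.676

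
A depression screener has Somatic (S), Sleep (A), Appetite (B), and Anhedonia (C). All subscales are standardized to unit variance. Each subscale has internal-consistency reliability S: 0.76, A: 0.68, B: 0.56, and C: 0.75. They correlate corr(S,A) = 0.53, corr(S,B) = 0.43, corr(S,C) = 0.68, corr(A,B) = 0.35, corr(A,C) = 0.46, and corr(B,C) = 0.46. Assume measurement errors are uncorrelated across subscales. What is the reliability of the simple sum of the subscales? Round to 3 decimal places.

Var(S+A+B+C) = 4 + 2·[0.53 + 0.43 + 0.68 + 0.35 + 0.46 + 0.46] = 4 + 5.82 = 9.82.
Because errors are independent across components, Cov(Tᵢ,Tⱼ) = Cov(Xᵢ,Xⱼ); the off-diagonal part of the true-score variance is the same as above.
True-score variance = [0.76 + 0.68 + 0.56 + 0.75] + 5.82 = 2.75 + 5.82 = 8.57.
Reliability = 8.57 / 9.82 = 0.873.

0.873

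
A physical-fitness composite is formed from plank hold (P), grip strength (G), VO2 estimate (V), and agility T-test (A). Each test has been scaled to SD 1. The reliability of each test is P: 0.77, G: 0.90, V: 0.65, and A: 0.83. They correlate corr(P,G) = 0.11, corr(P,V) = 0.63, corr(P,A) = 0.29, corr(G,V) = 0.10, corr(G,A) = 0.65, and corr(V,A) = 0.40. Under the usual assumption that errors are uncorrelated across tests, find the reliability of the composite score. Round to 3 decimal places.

0.898

Var(P+G+V+A) = 4 + 2·[0.11 + 0.63 + 0.29 + 0.10 + 0.65 + 0.40] = 4 + 4.36 = 8.36.
Under uncorrelated errors the observed covariances equal the true-score covariances, so only the own-variance terms attenuate.
True-score variance = [0.77 + 0.90 + 0.65 + 0.83] + 4.36 = 3.15 + 4.36 = 7.51.
Reliability = 7.51 / 8.36 = 0.898.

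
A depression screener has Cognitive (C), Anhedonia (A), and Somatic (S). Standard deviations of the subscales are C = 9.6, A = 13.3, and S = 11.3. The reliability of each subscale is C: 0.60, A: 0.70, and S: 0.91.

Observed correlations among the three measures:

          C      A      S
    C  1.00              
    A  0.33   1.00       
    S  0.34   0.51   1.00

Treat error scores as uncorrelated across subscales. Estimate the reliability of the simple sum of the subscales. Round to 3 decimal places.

0.857

Var(C+A+S) = 9.6² + 13.3² + 11.3² + 2·[9.6·13.3·0.33 + 9.6·11.3·0.34 + 13.3·11.3·0.51] = 396.74 + 311.331 = 708.071.
With uncorrelated errors the cross-covariances are all true-score covariance, so they carry over unchanged; only the diagonal terms shrink to ρᵢσᵢ².
True-score variance = [9.6²·0.60 + 13.3²·0.70 + 11.3²·0.91] + 311.331 = 295.317 + 311.331 = 606.648.
Reliability = 606.648 / 708.071 = 0.857.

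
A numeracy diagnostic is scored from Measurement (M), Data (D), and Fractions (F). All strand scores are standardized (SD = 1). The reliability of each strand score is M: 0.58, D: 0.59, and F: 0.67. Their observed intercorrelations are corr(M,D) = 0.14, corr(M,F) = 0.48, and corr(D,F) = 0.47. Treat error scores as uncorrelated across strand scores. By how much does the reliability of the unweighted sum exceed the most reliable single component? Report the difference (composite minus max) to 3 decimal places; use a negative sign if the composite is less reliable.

Var(sum) = 3 + 2.18 = 5.18; true-score variance = 1.84 + 2.18 = 4.02; composite reliability = 0.7761.
Max component reliability = 0.6700.
Difference = 0.7761 − 0.6700 = 0.106.

0.106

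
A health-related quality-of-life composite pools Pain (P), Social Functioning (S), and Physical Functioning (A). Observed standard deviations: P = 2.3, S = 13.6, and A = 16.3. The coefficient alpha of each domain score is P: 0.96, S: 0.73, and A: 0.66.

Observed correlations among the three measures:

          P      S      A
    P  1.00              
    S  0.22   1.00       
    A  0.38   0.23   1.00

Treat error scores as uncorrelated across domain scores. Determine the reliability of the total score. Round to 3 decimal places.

0.766

Var(P+S+A) = 2.3² + 13.6² + 16.3² + 2·[2.3·13.6·0.22 + 2.3·16.3·0.38 + 13.6·16.3·0.23] = 455.94 + 144.228 = 600.168.
Under uncorrelated errors the observed covariances equal the true-score covariances, so only the own-variance terms attenuate.
True-score variance = [2.3²·0.96 + 13.6²·0.73 + 16.3²·0.66] + 144.228 = 315.455 + 144.228 = 459.683.
Reliability = 459.683 / 600.168 = 0.766.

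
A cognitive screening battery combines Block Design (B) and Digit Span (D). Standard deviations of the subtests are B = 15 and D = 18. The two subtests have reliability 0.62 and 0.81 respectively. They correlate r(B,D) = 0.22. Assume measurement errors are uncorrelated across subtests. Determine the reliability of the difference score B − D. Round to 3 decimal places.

0.658

Var(B−D) = 15² + 18² − 2·15·18·0.22 = 549 − 118.8 = 430.2.
Under uncorrelated errors the observed covariances equal the true-score covariances, so only the own-variance terms attenuate.
True-score variance = [15²·0.62 + 18²·0.81] − 118.8 = 401.94 − 118.8 = 283.14.
Reliability = 283.14 / 430.2 = 0.658.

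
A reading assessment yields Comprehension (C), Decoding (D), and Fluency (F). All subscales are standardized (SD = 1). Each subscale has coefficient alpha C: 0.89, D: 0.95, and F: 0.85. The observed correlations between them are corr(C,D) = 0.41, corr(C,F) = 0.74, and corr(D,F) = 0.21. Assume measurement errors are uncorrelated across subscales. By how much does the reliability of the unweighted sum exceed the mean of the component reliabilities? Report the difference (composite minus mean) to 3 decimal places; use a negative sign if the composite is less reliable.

0.049

Var(sum) = 3 + 2.72 = 5.72; true-score variance = 2.69 + 2.72 = 5.41; composite reliability = 0.9458.
Mean component reliability = 0.8967.
Difference = 0.9458 − 0.8967 = 0.049.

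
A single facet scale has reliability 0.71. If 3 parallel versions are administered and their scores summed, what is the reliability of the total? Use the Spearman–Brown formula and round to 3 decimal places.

ρ_k = kρ / (1 + (k−1)ρ) = 3·0.71 / (1 + 2·0.71) = 2.130 / 2.420 = 0.880.

0.880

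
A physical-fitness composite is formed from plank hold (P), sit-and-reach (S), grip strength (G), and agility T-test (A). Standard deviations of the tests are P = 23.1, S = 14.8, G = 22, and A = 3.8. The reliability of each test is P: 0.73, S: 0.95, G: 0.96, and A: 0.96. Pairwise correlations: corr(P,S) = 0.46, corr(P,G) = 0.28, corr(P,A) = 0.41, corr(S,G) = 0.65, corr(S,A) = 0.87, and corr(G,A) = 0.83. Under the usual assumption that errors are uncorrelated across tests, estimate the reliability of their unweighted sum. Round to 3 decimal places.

Var(P+S+G+A) = 23.1² + 14.8² + 22² + 3.8² + 2·[23.1·14.8·0.46 + 23.1·22·0.28 + 23.1·3.8·0.41 + 14.8·22·0.65 + 14.8·3.8·0.87 + 22·3.8·0.83] = 1251.09 + 1331.01 = 2582.1.
Under uncorrelated errors the observed covariances equal the true-score covariances, so only the own-variance terms attenuate.
True-score variance = [23.1²·0.73 + 14.8²·0.95 + 22²·0.96 + 3.8²·0.96] + 1331.01 = 1076.13 + 1331.01 = 2407.14.
Reliability = 2407.14 / 2582.1 = 0.932.

0.932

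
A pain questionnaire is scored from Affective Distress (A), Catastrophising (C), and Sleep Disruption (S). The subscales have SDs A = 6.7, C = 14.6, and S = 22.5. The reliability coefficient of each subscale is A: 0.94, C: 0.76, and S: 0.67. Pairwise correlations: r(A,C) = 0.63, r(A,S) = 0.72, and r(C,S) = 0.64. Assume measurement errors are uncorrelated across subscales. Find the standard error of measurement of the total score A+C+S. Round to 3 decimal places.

Var(total) = 764.3 + 760.813 = 1525.11.
True-score variance = 543.386 + 760.813 = 1304.2, so reliability = 0.8551.
Error variance = 1525.11 − 1304.2 = 220.914; SEM = √220.914 = 14.863.

14.863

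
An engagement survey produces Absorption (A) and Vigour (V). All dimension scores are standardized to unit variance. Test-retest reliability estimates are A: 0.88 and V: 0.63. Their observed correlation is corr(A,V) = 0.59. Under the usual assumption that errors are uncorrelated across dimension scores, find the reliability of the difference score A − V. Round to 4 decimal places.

Var(A−V) = 1 + 1 − 2·0.59 = 2 − 1.18 = 0.82.
Under uncorrelated errors the observed covariances equal the true-score covariances, so only the own-variance terms attenuate.
True-score variance = [0.88 + 0.63] − 1.18 = 1.51 − 1.18 = 0.33.
Reliability = 0.33 / 0.82 = 0.4024.

0.4024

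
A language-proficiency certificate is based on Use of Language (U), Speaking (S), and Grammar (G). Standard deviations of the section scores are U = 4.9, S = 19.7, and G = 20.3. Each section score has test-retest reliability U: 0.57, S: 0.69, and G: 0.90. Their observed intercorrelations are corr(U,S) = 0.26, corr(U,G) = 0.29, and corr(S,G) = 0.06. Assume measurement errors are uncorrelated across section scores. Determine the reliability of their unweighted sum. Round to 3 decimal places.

Var(U+S+G) = 4.9² + 19.7² + 20.3² + 2·[4.9·19.7·0.26 + 4.9·20.3·0.29 + 19.7·20.3·0.06] = 824.19 + 155.877 = 980.067.
Under uncorrelated errors the observed covariances equal the true-score covariances, so only the own-variance terms attenuate.
True-score variance = [4.9²·0.57 + 19.7²·0.69 + 20.3²·0.90] + 155.877 = 652.349 + 155.877 = 808.226.
Reliability = 808.226 / 980.067 = 0.825.

0.825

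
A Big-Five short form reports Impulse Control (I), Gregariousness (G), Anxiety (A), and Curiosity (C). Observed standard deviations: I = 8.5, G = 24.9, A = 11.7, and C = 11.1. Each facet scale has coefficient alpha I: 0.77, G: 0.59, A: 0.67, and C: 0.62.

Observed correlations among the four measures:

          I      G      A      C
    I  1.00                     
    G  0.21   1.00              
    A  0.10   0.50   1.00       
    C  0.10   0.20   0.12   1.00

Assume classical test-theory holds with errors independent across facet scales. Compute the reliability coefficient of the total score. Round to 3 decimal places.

0.760

Var(I+G+A+C) = 8.5² + 24.9² + 11.7² + 11.1² + 2·[8.5·24.9·0.21 + 8.5·11.7·0.10 + 8.5·11.1·0.10 + 24.9·11.7·0.50 + 24.9·11.1·0.20 + 11.7·11.1·0.12] = 952.36 + 560.708 = 1513.07.
Because errors are independent across components, Cov(Tᵢ,Tⱼ) = Cov(Xᵢ,Xⱼ); the off-diagonal part of the true-score variance is the same as above.
True-score variance = [8.5²·0.77 + 24.9²·0.59 + 11.7²·0.67 + 11.1²·0.62] + 560.708 = 589.545 + 560.708 = 1150.25.
Reliability = 1150.25 / 1513.07 = 0.760.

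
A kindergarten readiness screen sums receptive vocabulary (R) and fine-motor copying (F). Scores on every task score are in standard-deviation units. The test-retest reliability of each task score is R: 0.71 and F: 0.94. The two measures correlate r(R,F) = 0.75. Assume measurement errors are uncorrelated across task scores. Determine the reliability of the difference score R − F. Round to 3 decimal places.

Var(R−F) = 1 + 1 − 2·0.75 = 2 − 1.5 = 0.5.
Under uncorrelated errors the observed covariances equal the true-score covariances, so only the own-variance terms attenuate.
True-score variance = [0.71 + 0.94] − 1.5 = 1.65 − 1.5 = 0.15.
Reliability = 0.15 / 0.5 = 0.300.

0.300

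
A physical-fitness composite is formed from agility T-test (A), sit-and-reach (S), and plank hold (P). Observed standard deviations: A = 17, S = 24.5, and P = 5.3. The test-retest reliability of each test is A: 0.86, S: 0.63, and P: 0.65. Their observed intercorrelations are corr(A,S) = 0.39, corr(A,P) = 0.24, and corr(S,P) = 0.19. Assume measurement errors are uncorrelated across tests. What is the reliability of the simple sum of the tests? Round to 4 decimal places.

0.7959

Var(A+S+P) = 17² + 24.5² + 5.3² + 2·[17·24.5·0.39 + 17·5.3·0.24 + 24.5·5.3·0.19] = 917.34 + 417.461 = 1334.8.
With uncorrelated errors the cross-covariances are all true-score covariance, so they carry over unchanged; only the diagonal terms shrink to ρᵢσᵢ².
True-score variance = [17²·0.86 + 24.5²·0.63 + 5.3²·0.65] + 417.461 = 644.956 + 417.461 = 1062.42.
Reliability = 1062.42 / 1334.8 = 0.7959.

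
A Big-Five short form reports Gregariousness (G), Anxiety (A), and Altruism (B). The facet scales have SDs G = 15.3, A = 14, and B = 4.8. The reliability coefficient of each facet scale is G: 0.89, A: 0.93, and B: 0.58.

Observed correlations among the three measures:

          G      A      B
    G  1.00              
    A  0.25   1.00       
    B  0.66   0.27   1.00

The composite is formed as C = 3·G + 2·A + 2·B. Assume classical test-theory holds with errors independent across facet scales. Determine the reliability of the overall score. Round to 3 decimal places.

0.925

Var(C) = 3²·15.3² + 2²·14² + 2²·4.8² + 2·[6·15.3·14·0.25 + 6·15.3·4.8·0.66 + 4·14·4.8·0.27] = 2982.97 + 1369.4 = 4352.37.
Because errors are independent across components, Cov(Tᵢ,Tⱼ) = Cov(Xᵢ,Xⱼ); the off-diagonal part of the true-score variance is the same as above.
True-score variance = [3²·15.3²·0.89 + 2²·14²·0.93 + 2²·4.8²·0.58] + 1369.4 = 2657.63 + 1369.4 = 4027.03.
Reliability = 4027.03 / 4352.37 = 0.925.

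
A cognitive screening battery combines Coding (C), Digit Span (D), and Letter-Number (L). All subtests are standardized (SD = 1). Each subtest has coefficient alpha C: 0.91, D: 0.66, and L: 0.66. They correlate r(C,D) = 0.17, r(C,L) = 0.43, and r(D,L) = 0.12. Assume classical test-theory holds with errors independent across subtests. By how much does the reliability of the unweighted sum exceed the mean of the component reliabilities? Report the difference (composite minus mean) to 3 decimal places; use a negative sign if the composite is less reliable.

0.083

Var(sum) = 3 + 1.44 = 4.44; true-score variance = 2.23 + 1.44 = 3.67; composite reliability = 0.8266.
Mean component reliability = 0.7433.
Difference = 0.8266 − 0.7433 = 0.083.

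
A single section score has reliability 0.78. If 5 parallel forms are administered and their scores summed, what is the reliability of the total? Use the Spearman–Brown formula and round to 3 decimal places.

0.947

ρ_k = kρ / (1 + (k−1)ρ) = 5·0.78 / (1 + 4·0.78) = 3.900 / 4.120 = 0.947.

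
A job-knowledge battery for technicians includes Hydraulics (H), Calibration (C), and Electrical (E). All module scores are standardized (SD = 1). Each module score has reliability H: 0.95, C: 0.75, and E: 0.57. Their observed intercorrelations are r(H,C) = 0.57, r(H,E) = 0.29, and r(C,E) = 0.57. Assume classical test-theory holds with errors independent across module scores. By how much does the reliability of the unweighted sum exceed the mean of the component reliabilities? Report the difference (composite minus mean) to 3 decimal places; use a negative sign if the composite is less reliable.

Var(sum) = 3 + 2.86 = 5.86; true-score variance = 2.27 + 2.86 = 5.13; composite reliability = 0.8754.
Mean component reliability = 0.7567.
Difference = 0.8754 − 0.7567 = 0.119.

0.119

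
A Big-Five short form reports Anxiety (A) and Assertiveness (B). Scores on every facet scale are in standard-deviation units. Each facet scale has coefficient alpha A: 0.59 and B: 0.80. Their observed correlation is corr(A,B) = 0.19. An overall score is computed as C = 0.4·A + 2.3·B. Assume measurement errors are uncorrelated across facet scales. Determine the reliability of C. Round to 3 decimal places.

0.806

Var(C) = 0.4² + 2.3² + 2·[0.92·0.19] = 5.45 + 0.3496 = 5.7996.
Under uncorrelated errors the observed covariances equal the true-score covariances, so only the own-variance terms attenuate.
True-score variance = [0.4²·0.59 + 2.3²·0.80] + 0.3496 = 4.3264 + 0.3496 = 4.676.
Reliability = 4.676 / 5.7996 = 0.806.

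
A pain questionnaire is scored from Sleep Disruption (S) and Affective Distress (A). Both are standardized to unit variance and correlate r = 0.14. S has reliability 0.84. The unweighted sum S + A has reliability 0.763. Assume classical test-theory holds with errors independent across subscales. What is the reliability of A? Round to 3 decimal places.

Var(S+A) = 2 + 2·0.14 = 2.280.
True-score variance = ρ_S + ρ_A + 2·0.14, so 0.763 = (0.84 + ρ_A + 0.28) / 2.280.
ρ_A = 0.763·2.280 − 0.84 − 0.28 = 0.620.

0.620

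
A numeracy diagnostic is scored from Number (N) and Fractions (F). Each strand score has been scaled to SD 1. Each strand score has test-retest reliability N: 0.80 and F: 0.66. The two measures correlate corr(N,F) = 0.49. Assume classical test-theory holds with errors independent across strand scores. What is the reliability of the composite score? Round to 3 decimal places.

Var(N+F) = 2 + 2·[0.49] = 2 + 0.98 = 2.98.
Because errors are independent across components, Cov(Tᵢ,Tⱼ) = Cov(Xᵢ,Xⱼ); the off-diagonal part of the true-score variance is the same as above.
True-score variance = [0.80 + 0.66] + 0.98 = 1.46 + 0.98 = 2.44.
Reliability = 2.44 / 2.98 = 0.819.

0.819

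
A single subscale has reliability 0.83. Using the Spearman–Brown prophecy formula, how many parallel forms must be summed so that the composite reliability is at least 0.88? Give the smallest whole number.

2

k ≥ ρ*(1−ρ₁)/(ρ₁(1−ρ*)) = 0.88·0.17 / (0.83·0.12) = 1.502.
Smallest integer k = 2.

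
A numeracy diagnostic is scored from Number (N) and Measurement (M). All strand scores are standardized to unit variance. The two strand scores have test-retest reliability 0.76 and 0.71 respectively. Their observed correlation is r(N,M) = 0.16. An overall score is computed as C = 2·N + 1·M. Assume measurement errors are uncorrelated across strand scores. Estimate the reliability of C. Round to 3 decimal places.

Var(C) = 2² + 1 + 2·[2·0.16] = 5 + 0.64 = 5.64.
With uncorrelated errors the cross-covariances are all true-score covariance, so they carry over unchanged; only the diagonal terms shrink to ρᵢσᵢ².
True-score variance = [2²·0.76 + 0.71] + 0.64 = 3.75 + 0.64 = 4.39.
Reliability = 4.39 / 5.64 = 0.778.

0.778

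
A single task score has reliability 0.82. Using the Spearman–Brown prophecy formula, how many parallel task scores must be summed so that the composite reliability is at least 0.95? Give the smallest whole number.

k ≥ ρ*(1−ρ₁)/(ρ₁(1−ρ*)) = 0.95·0.18 / (0.82·0.05) = 4.171.
Smallest integer k = 5.

5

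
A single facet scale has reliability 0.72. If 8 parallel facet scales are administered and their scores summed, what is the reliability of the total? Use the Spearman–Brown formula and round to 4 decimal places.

0.9536

ρ_k = kρ / (1 + (k−1)ρ) = 8·0.72 / (1 + 7·0.72) = 5.760 / 6.040 = 0.9536.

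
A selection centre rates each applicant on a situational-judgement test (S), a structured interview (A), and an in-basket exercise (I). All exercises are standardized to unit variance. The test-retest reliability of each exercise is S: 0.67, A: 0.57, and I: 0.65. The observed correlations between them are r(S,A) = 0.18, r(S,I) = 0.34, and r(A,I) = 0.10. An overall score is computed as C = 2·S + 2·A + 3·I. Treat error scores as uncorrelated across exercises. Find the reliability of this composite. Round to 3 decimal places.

Var(C) = 2² + 2² + 3² + 2·[4·0.18 + 6·0.34 + 6·0.10] = 17 + 6.72 = 23.72.
With uncorrelated errors the cross-covariances are all true-score covariance, so they carry over unchanged; only the diagonal terms shrink to ρᵢσᵢ².
True-score variance = [2²·0.67 + 2²·0.57 + 3²·0.65] + 6.72 = 10.81 + 6.72 = 17.53.
Reliability = 17.53 / 23.72 = 0.739.

0.739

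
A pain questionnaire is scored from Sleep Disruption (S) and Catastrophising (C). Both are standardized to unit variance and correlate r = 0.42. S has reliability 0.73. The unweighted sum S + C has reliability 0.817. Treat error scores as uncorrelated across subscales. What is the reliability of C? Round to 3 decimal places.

0.750

Var(S+C) = 2 + 2·0.42 = 2.840.
True-score variance = ρ_S + ρ_C + 2·0.42, so 0.817 = (0.73 + ρ_C + 0.84) / 2.840.
ρ_C = 0.817·2.840 − 0.73 − 0.84 = 0.750.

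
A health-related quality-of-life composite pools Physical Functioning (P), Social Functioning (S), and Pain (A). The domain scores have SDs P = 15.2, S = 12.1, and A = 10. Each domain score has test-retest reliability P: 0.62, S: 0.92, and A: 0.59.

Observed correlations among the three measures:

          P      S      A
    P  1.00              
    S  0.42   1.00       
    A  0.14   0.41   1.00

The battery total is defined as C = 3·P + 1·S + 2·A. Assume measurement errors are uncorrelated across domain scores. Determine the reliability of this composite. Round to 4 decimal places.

Var(C) = 3²·15.2² + 12.1² + 2²·10² + 2·[3·15.2·12.1·0.42 + 6·15.2·10·0.14 + 2·12.1·10·0.41] = 2625.77 + 917.278 = 3543.05.
Because errors are independent across components, Cov(Tᵢ,Tⱼ) = Cov(Xᵢ,Xⱼ); the off-diagonal part of the true-score variance is the same as above.
True-score variance = [3²·15.2²·0.62 + 12.1²·0.92 + 2²·10²·0.59] + 917.278 = 1659.9 + 917.278 = 2577.18.
Reliability = 2577.18 / 3543.05 = 0.7274.

0.7274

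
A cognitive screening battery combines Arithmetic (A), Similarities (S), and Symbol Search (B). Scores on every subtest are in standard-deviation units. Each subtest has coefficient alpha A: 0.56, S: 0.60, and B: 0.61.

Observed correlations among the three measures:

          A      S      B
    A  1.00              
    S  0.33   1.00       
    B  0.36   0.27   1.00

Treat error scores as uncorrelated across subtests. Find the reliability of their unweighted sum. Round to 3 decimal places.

Var(A+S+B) = 3 + 2·[0.33 + 0.36 + 0.27] = 3 + 1.92 = 4.92.
With uncorrelated errors the cross-covariances are all true-score covariance, so they carry over unchanged; only the diagonal terms shrink to ρᵢσᵢ².
True-score variance = [0.56 + 0.60 + 0.61] + 1.92 = 1.77 + 1.92 = 3.69.
Reliability = 3.69 / 4.92 = 0.750.

0.750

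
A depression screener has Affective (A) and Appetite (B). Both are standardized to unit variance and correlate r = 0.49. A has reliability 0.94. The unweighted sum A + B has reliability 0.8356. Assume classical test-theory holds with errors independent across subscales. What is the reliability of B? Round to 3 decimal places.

0.570

Var(A+B) = 2 + 2·0.49 = 2.980.
True-score variance = ρ_A + ρ_B + 2·0.49, so 0.8356 = (0.94 + ρ_B + 0.98) / 2.980.
ρ_B = 0.8356·2.980 − 0.94 − 0.98 = 0.570.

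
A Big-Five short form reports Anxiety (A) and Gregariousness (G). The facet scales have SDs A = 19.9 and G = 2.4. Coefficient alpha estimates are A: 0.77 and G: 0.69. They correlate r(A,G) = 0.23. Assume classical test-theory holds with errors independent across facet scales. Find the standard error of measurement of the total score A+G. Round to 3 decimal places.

9.637

Var(total) = 401.77 + 21.9696 = 423.74.
True-score variance = 308.902 + 21.9696 = 330.872, so reliability = 0.7808.
Error variance = 423.74 − 330.872 = 92.8679; SEM = √92.8679 = 9.637.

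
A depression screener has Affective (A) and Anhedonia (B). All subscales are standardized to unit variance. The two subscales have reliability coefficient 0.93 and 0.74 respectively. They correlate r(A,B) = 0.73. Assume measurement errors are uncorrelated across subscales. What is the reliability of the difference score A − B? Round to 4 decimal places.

Var(A−B) = 1 + 1 − 2·0.73 = 2 − 1.46 = 0.54.
Because errors are independent across components, Cov(Tᵢ,Tⱼ) = Cov(Xᵢ,Xⱼ); the off-diagonal part of the true-score variance is the same as above.
True-score variance = [0.93 + 0.74] − 1.46 = 1.67 − 1.46 = 0.21.
Reliability = 0.21 / 0.54 = 0.3889.

0.3889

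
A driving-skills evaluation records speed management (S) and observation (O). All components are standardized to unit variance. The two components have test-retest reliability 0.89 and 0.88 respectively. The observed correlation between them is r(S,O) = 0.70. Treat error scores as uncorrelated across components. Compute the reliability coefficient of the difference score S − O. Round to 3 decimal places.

Var(S−O) = 1 + 1 − 2·0.70 = 2 − 1.4 = 0.6.
Under uncorrelated errors the observed covariances equal the true-score covariances, so only the own-variance terms attenuate.
True-score variance = [0.89 + 0.88] − 1.4 = 1.77 − 1.4 = 0.37.
Reliability = 0.37 / 0.6 = 0.617.

0.617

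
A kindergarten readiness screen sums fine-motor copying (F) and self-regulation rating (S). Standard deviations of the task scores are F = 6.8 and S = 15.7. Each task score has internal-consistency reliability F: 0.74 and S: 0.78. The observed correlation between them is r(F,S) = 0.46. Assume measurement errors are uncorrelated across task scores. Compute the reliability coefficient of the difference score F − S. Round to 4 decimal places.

Var(F−S) = 6.8² + 15.7² − 2·6.8·15.7·0.46 = 292.73 − 98.2192 = 194.511.
Because errors are independent across components, Cov(Tᵢ,Tⱼ) = Cov(Xᵢ,Xⱼ); the off-diagonal part of the true-score variance is the same as above.
True-score variance = [6.8²·0.74 + 15.7²·0.78] − 98.2192 = 226.48 − 98.2192 = 128.261.
Reliability = 128.261 / 194.511 = 0.6594.

0.6594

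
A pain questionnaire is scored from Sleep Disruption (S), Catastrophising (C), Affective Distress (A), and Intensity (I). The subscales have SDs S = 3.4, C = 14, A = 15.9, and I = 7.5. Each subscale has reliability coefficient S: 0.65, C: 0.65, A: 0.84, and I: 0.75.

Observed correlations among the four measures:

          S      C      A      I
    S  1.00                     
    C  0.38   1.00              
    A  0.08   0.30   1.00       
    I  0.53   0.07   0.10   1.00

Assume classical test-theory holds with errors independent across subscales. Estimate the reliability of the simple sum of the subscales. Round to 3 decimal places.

0.833

Var(S+C+A+I) = 3.4² + 14² + 15.9² + 7.5² + 2·[3.4·14·0.38 + 3.4·15.9·0.08 + 3.4·7.5·0.53 + 14·15.9·0.30 + 14·7.5·0.07 + 15.9·7.5·0.10] = 516.62 + 243.966 = 760.586.
Under uncorrelated errors the observed covariances equal the true-score covariances, so only the own-variance terms attenuate.
True-score variance = [3.4²·0.65 + 14²·0.65 + 15.9²·0.84 + 7.5²·0.75] + 243.966 = 389.462 + 243.966 = 633.428.
Reliability = 633.428 / 760.586 = 0.833.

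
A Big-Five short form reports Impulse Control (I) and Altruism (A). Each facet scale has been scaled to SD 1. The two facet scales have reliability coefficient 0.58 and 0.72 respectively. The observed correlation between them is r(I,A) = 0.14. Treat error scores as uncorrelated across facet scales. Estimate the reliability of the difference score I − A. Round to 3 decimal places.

0.593

Var(I−A) = 1 + 1 − 2·0.14 = 2 − 0.28 = 1.72.
With uncorrelated errors the cross-covariances are all true-score covariance, so they carry over unchanged; only the diagonal terms shrink to ρᵢσᵢ².
True-score variance = [0.58 + 0.72] − 0.28 = 1.3 − 0.28 = 1.02.
Reliability = 1.02 / 1.72 = 0.593.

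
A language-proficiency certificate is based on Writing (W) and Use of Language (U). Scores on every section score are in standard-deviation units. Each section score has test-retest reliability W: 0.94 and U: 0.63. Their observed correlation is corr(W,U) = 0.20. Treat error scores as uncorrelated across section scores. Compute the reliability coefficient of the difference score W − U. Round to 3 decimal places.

0.731

Var(W−U) = 1 + 1 − 2·0.20 = 2 − 0.4 = 1.6.
Under uncorrelated errors the observed covariances equal the true-score covariances, so only the own-variance terms attenuate.
True-score variance = [0.94 + 0.63] − 0.4 = 1.57 − 0.4 = 1.17.
Reliability = 1.17 / 1.6 = 0.731.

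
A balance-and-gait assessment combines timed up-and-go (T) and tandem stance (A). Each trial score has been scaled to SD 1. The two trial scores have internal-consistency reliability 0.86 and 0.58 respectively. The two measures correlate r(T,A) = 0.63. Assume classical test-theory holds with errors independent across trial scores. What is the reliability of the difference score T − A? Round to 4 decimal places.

0.2432

Var(T−A) = 1 + 1 − 2·0.63 = 2 − 1.26 = 0.74.
With uncorrelated errors the cross-covariances are all true-score covariance, so they carry over unchanged; only the diagonal terms shrink to ρᵢσᵢ².
True-score variance = [0.86 + 0.58] − 1.26 = 1.44 − 1.26 = 0.18.
Reliability = 0.18 / 0.74 = 0.2432.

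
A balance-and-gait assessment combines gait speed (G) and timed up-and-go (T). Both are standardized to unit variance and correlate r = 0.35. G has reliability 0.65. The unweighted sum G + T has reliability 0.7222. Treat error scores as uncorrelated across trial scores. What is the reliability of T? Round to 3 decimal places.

0.600

Var(G+T) = 2 + 2·0.35 = 2.700.
True-score variance = ρ_G + ρ_T + 2·0.35, so 0.7222 = (0.65 + ρ_T + 0.70) / 2.700.
ρ_T = 0.7222·2.700 − 0.65 − 0.70 = 0.600.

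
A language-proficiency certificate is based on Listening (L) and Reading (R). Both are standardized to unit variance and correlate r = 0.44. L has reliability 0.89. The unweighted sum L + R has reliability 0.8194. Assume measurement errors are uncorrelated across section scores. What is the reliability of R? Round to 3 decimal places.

Var(L+R) = 2 + 2·0.44 = 2.880.
True-score variance = ρ_L + ρ_R + 2·0.44, so 0.8194 = (0.89 + ρ_R + 0.88) / 2.880.
ρ_R = 0.8194·2.880 − 0.89 − 0.88 = 0.590.

0.590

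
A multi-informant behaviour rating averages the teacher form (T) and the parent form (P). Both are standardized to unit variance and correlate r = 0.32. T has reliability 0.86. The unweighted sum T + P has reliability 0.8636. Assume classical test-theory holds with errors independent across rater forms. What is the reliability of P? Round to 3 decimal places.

Var(T+P) = 2 + 2·0.32 = 2.640.
True-score variance = ρ_T + ρ_P + 2·0.32, so 0.8636 = (0.86 + ρ_P + 0.64) / 2.640.
ρ_P = 0.8636·2.640 − 0.86 − 0.64 = 0.780.

0.780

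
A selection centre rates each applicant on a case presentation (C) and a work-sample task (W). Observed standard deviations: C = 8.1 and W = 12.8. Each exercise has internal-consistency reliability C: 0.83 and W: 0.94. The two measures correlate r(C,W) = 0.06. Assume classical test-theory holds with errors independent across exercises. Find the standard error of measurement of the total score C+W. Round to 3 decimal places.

Var(total) = 229.45 + 12.4416 = 241.892.
True-score variance = 208.466 + 12.4416 = 220.908, so reliability = 0.9132.
Error variance = 241.892 − 220.908 = 20.9841; SEM = √20.9841 = 4.581.

4.581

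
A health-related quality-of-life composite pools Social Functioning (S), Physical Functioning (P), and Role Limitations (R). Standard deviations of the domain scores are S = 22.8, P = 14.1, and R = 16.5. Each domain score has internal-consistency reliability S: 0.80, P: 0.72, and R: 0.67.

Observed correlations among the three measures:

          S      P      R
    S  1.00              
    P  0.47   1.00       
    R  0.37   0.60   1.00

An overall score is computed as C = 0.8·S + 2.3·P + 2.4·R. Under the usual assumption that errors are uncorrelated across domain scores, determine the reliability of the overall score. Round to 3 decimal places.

0.843

Var(C) = 0.8²·22.8² + 2.3²·14.1² + 2.4²·16.5² + 2·[1.84·22.8·14.1·0.47 + 1.92·22.8·16.5·0.37 + 5.52·14.1·16.5·0.60] = 2952.56 + 2631.61 = 5584.17.
With uncorrelated errors the cross-covariances are all true-score covariance, so they carry over unchanged; only the diagonal terms shrink to ρᵢσᵢ².
True-score variance = [0.8²·22.8²·0.80 + 2.3²·14.1²·0.72 + 2.4²·16.5²·0.67] + 2631.61 = 2074.05 + 2631.61 = 4705.66.
Reliability = 4705.66 / 5584.17 = 0.843.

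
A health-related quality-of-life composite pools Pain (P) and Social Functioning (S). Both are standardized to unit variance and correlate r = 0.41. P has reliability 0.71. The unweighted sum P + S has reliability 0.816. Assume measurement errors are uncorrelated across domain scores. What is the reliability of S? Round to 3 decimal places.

Var(P+S) = 2 + 2·0.41 = 2.820.
True-score variance = ρ_P + ρ_S + 2·0.41, so 0.816 = (0.71 + ρ_S + 0.82) / 2.820.
ρ_S = 0.816·2.820 − 0.71 − 0.82 = 0.771.

0.771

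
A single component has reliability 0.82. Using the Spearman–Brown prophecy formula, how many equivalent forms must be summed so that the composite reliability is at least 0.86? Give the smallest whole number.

k ≥ ρ*(1−ρ₁)/(ρ₁(1−ρ*)) = 0.86·0.18 / (0.82·0.14) = 1.348.
Smallest integer k = 2.

2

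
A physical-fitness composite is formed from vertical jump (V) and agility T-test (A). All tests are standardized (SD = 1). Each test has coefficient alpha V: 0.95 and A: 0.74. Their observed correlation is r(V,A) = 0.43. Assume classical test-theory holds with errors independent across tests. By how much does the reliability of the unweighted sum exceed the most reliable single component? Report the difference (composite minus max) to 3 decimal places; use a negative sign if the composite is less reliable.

-0.058

Var(sum) = 2 + 0.86 = 2.86; true-score variance = 1.69 + 0.86 = 2.55; composite reliability = 0.8916.
Max component reliability = 0.9500.
Difference = 0.8916 − 0.9500 = -0.058.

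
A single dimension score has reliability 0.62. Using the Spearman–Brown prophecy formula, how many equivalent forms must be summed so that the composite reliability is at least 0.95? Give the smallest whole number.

12

k ≥ ρ*(1−ρ₁)/(ρ₁(1−ρ*)) = 0.95·0.38 / (0.62·0.05) = 11.645.
Smallest integer k = 12.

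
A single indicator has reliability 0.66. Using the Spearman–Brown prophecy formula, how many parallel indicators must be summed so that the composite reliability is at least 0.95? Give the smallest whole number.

k ≥ ρ*(1−ρ₁)/(ρ₁(1−ρ*)) = 0.95·0.34 / (0.66·0.05) = 9.788.
Smallest integer k = 10.

10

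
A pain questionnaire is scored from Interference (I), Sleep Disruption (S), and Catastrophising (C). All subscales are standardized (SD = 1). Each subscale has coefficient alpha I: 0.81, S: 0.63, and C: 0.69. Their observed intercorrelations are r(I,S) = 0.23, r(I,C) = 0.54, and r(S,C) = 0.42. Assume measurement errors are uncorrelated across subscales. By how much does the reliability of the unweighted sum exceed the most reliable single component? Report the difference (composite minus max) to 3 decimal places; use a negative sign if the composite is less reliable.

Var(sum) = 3 + 2.38 = 5.38; true-score variance = 2.13 + 2.38 = 4.51; composite reliability = 0.8383.
Max component reliability = 0.8100.
Difference = 0.8383 − 0.8100 = 0.028.

0.028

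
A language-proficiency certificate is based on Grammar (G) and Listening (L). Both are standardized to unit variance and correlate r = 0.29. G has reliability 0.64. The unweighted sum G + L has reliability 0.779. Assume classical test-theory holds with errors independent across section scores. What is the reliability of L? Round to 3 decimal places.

0.790

Var(G+L) = 2 + 2·0.29 = 2.580.
True-score variance = ρ_G + ρ_L + 2·0.29, so 0.779 = (0.64 + ρ_L + 0.58) / 2.580.
ρ_L = 0.779·2.580 − 0.64 − 0.58 = 0.790.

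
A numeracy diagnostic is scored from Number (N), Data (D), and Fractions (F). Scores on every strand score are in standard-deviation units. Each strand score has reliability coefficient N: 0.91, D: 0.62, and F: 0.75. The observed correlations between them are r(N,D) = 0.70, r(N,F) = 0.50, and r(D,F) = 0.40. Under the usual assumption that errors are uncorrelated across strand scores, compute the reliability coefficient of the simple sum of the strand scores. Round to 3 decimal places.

0.884

Var(N+D+F) = 3 + 2·[0.70 + 0.50 + 0.40] = 3 + 3.2 = 6.2.
Because errors are independent across components, Cov(Tᵢ,Tⱼ) = Cov(Xᵢ,Xⱼ); the off-diagonal part of the true-score variance is the same as above.
True-score variance = [0.91 + 0.62 + 0.75] + 3.2 = 2.28 + 3.2 = 5.48.
Reliability = 5.48 / 6.2 = 0.884.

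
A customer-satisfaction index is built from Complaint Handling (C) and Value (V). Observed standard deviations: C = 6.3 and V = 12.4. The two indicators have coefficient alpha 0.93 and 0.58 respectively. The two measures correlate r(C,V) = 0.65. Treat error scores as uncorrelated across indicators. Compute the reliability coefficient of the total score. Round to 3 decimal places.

Var(C+V) = 6.3² + 12.4² + 2·[6.3·12.4·0.65] = 193.45 + 101.556 = 295.006.
Because errors are independent across components, Cov(Tᵢ,Tⱼ) = Cov(Xᵢ,Xⱼ); the off-diagonal part of the true-score variance is the same as above.
True-score variance = [6.3²·0.93 + 12.4²·0.58] + 101.556 = 126.093 + 101.556 = 227.649.
Reliability = 227.649 / 295.006 = 0.772.

0.772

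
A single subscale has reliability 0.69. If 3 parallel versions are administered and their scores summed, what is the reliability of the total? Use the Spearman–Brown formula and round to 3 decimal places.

0.870

ρ_k = kρ / (1 + (k−1)ρ) = 3·0.69 / (1 + 2·0.69) = 2.070 / 2.380 = 0.870.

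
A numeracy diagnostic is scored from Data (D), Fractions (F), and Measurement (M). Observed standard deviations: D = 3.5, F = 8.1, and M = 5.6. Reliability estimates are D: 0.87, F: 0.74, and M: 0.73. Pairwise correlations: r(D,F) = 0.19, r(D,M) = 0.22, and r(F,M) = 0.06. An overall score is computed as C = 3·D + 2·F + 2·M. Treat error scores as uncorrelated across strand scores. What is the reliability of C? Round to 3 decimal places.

Var(C) = 3²·3.5² + 2²·8.1² + 2²·5.6² + 2·[6·3.5·8.1·0.19 + 6·3.5·5.6·0.22 + 4·8.1·5.6·0.06] = 498.13 + 138.155 = 636.285.
Under uncorrelated errors the observed covariances equal the true-score covariances, so only the own-variance terms attenuate.
True-score variance = [3²·3.5²·0.87 + 2²·8.1²·0.74 + 2²·5.6²·0.73] + 138.155 = 381.694 + 138.155 = 519.849.
Reliability = 519.849 / 636.285 = 0.817.

0.817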